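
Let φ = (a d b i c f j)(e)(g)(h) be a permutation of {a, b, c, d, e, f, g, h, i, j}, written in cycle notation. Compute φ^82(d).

j

d lies in the 7-cycle (a d b i c f j).
Since the cycle has length 7, φ^82 acts on it the same as φ^5 (82 mod 7 = 5).
Stepping 5 places around the cycle: d → b → i → c → f → j.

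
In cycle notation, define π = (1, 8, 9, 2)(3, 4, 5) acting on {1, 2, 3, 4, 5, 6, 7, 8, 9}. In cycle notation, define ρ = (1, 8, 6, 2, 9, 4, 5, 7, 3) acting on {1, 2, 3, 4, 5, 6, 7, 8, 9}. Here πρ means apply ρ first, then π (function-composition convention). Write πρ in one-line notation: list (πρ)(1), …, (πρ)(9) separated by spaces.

9 2 8 3 7 1 4 6 5

(πρ)(x) = π(ρ(x)). Computing each image: π(ρ(1)) = π(8) = 9, π(ρ(2)) = π(9) = 2, π(ρ(3)) = π(1) = 8, π(ρ(4)) = π(5) = 3, π(ρ(5)) = π(7) = 7, π(ρ(6)) = π(2) = 1, π(ρ(7)) = π(3) = 4, π(ρ(8)) = π(6) = 6, π(ρ(9)) = π(4) = 5.
Hence πρ = [9 2 8 3 7 1 4 6 5].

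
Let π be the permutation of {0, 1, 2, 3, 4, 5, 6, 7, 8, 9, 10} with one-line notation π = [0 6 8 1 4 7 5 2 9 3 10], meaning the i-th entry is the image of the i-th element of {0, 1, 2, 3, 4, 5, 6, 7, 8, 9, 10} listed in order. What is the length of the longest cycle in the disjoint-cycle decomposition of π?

8

Decomposing into disjoint cycles gives (1 6 5 7 2 8 9 3); the longest has length 8.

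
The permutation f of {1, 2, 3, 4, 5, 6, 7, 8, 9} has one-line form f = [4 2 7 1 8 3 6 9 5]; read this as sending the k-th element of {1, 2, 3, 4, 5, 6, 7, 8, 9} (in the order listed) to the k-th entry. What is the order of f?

The disjoint-cycle form of f has cycle lengths 3, 3, 2, 1.
The order is lcm(3, 3, 2) = 6.

6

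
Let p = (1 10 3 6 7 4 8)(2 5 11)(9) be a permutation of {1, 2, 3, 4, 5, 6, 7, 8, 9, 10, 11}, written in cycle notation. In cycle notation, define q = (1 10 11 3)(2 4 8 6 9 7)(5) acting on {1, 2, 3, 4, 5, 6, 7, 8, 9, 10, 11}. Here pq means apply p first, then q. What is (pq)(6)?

(pq)(6) = q(p(6)). p(6) = 7, then q(7) = 2. So (pq)(6) = 2.

2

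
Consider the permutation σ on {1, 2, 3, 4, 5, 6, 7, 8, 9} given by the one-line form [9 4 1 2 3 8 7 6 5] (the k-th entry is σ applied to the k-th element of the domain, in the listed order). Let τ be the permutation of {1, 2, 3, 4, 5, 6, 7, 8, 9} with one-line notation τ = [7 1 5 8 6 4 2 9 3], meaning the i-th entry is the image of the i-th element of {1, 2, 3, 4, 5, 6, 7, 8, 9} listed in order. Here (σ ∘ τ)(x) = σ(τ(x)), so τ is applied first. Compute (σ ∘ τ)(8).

τ(8) = 9, then σ(9) = 5; composing gives (σ ∘ τ)(8) = 5.

5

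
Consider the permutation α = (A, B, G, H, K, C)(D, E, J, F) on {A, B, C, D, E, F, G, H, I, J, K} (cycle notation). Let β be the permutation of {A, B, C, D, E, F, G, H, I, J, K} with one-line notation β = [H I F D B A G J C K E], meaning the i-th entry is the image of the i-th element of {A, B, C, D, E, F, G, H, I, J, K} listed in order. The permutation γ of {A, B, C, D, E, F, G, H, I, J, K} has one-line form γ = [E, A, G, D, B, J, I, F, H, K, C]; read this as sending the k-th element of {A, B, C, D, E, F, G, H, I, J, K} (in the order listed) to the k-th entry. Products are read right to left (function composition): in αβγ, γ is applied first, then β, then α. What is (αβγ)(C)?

Chase C: γ(C) = G; β(G) = G; α(G) = H. Hence (αβγ)(C) = H.

H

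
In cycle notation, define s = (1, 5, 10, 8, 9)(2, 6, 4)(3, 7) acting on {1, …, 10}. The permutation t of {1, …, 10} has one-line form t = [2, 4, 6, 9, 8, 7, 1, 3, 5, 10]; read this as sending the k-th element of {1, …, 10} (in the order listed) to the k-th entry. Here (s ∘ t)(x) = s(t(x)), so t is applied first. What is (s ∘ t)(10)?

8

First apply t: t(10) = 10, then s(10) = 8. Thus (s ∘ t)(10) = 8.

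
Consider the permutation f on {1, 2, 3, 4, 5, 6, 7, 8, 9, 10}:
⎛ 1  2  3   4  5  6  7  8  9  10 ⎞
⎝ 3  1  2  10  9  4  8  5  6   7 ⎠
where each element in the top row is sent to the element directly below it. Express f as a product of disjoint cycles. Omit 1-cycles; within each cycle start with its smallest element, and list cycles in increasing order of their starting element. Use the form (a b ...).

Iterating f from 1 gives 1 → 3 → 2 → 1; that is the 3-cycle (1 3 2).
Continuing from each remaining unvisited element yields (1 3 2)(4 10 7 8 5 9 6).

(1 3 2)(4 10 7 8 5 9 6)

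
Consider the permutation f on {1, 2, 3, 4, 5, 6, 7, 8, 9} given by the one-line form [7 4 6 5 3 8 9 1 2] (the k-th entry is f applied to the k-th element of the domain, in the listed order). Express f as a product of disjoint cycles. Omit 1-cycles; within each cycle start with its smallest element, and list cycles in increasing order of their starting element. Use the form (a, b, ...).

(1, 7, 9, 2, 4, 5, 3, 6, 8)

Iterating f from 1 gives 1 → 7 → 9 → 2 → 4 → 5 → 3 → 6 → 8 → 1; that is the 9-cycle (1, 7, 9, 2, 4, 5, 3, 6, 8).
Continuing from each remaining unvisited element yields (1, 7, 9, 2, 4, 5, 3, 6, 8).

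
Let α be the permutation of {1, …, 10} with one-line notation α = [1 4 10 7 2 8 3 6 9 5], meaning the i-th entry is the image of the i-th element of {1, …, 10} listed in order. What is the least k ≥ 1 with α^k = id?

6

Decomposing into disjoint cycles gives cycle lengths 6, 2, 1, 1.
Since disjoint cycles commute, ord(α) = lcm(6, 2) = 6.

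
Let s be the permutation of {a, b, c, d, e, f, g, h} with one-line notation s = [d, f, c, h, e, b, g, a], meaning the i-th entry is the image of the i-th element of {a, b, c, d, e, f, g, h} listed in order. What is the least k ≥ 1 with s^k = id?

Decomposing into disjoint cycles gives cycle lengths 3, 2, 1, 1, 1.
Since disjoint cycles commute, ord(s) = lcm(3, 2) = 6.

6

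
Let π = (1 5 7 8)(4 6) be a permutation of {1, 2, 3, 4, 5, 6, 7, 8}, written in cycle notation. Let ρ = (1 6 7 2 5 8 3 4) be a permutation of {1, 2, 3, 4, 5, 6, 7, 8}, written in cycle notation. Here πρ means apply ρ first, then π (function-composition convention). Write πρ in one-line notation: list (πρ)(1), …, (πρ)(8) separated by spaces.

(πρ)(x) = π(ρ(x)). Computing each image: π(ρ(1)) = π(6) = 4, π(ρ(2)) = π(5) = 7, π(ρ(3)) = π(4) = 6, π(ρ(4)) = π(1) = 5, π(ρ(5)) = π(8) = 1, π(ρ(6)) = π(7) = 8, π(ρ(7)) = π(2) = 2, π(ρ(8)) = π(3) = 3.
Hence πρ = [4 7 6 5 1 8 2 3].

4 7 6 5 1 8 2 3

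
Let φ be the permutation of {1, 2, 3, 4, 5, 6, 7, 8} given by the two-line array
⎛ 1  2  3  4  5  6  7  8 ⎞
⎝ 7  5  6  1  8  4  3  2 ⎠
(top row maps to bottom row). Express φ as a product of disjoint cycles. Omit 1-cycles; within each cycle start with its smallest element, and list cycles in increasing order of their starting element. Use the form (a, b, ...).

From 1: 1 → 7 → 3 → 6 → 4 → 1, closing the cycle (1, 7, 3, 6, 4).
Continuing from each remaining unvisited element yields (1, 7, 3, 6, 4)(2, 5, 8).

(1, 7, 3, 6, 4)(2, 5, 8)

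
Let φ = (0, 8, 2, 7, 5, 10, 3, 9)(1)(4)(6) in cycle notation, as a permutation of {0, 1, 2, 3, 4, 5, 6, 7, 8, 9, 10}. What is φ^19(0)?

0 lies in the 8-cycle (0, 8, 2, 7, 5, 10, 3, 9).
Powers repeat with period 8 on this cycle, and 19 mod 8 = 3, so φ^19(0) = φ^3(0).
Advancing 3 steps from 0: 0 → 8 → 2 → 7.

7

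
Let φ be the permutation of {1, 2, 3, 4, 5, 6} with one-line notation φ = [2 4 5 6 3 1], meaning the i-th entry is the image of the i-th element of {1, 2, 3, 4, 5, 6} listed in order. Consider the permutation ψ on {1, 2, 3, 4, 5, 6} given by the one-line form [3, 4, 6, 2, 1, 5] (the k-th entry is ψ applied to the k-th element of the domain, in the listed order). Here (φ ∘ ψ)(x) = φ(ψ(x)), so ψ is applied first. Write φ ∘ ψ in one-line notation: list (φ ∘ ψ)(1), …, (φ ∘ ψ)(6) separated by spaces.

For each element, apply ψ then φ: 1 → 3 → 5; 2 → 4 → 6; 3 → 6 → 1; 4 → 2 → 4; 5 → 1 → 2; 6 → 5 → 3.
Collecting the images, φ ∘ ψ = [5 6 1 4 2 3].

5 6 1 4 2 3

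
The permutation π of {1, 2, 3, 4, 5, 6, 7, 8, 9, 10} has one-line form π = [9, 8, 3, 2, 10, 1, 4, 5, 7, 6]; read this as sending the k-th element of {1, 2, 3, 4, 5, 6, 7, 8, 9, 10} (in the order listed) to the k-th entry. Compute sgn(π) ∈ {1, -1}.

1

In disjoint-cycle form the cycle lengths are 9, 1.
A cycle of length ℓ contributes ℓ−1 transpositions, so π is a product of 8 transpositions — even.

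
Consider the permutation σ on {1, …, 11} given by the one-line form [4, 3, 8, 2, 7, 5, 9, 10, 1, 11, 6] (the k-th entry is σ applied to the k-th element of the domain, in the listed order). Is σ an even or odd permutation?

even

In disjoint-cycle form the cycle lengths are 11.
A cycle of length ℓ contributes ℓ−1 transpositions, so σ is a product of 10 transpositions — even.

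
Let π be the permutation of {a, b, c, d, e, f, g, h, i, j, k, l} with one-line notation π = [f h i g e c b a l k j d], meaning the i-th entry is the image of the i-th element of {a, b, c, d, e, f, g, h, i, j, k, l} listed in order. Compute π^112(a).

Tracing a → f → … returns to a after 9 steps, so a lies in a 9-cycle (a f c i l d g b h).
On a 9-cycle, π^9 is the identity, so π^112 = π^4 there (112 ≡ 4 mod 9).
Stepping 4 places around the cycle: a → f → c → i → l.

l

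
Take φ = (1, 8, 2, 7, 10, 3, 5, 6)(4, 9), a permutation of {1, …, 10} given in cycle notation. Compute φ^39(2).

2 lies in the 8-cycle (1, 8, 2, 7, 10, 3, 5, 6).
Since the cycle has length 8, φ^39 acts on it the same as φ^7 (39 mod 8 = 7).
Advancing 7 steps from 2: 2 → 7 → 10 → 3 → 5 → 6 → 1 → 8.

8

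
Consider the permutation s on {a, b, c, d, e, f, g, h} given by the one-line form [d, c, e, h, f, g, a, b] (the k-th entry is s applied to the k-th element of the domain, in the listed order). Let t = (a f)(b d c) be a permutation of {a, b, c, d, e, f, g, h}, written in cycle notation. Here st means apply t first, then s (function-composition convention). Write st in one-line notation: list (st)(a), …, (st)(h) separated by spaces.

g h c e f d a b

(st)(x) = s(t(x)). Computing each image: s(t(a)) = s(f) = g, s(t(b)) = s(d) = h, s(t(c)) = s(b) = c, s(t(d)) = s(c) = e, s(t(e)) = s(e) = f, s(t(f)) = s(a) = d, s(t(g)) = s(g) = a, s(t(h)) = s(h) = b.
Hence st = [g h c e f d a b].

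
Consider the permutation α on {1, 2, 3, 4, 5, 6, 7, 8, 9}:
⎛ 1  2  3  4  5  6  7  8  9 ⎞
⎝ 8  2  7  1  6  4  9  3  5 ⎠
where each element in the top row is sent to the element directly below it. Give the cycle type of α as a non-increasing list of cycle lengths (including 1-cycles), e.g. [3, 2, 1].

[8, 1]

The disjoint cycles are (1, 8, 3, 7, 9, 5, 6, 4)(2), with lengths 8, 1 in non-increasing order.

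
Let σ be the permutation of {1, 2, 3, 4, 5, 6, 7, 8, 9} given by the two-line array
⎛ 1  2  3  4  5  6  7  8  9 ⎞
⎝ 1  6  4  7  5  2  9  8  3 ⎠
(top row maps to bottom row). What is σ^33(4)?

7

Tracing 4 → 7 → … returns to 4 after 4 steps, so 4 lies in a 4-cycle (3, 4, 7, 9).
Since the cycle has length 4, σ^33 acts on it the same as σ^1 (33 mod 4 = 1).
Advancing 1 step from 4: 4 → 7.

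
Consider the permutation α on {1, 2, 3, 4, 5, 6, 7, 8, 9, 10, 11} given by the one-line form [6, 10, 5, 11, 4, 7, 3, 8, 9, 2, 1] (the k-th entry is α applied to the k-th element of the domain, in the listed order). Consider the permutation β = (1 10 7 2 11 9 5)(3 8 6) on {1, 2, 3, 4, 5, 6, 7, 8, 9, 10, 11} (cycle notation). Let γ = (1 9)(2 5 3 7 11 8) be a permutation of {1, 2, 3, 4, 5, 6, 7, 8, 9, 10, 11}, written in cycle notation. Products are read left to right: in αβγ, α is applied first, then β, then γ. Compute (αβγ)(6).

5

(αβγ)(6) = γ(β(α(6))). α(6) = 7, then β(7) = 2, then γ(2) = 5, so the result is 5.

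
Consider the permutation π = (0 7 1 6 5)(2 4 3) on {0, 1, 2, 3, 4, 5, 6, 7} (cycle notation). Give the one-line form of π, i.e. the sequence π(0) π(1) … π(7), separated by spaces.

7 6 4 2 3 0 5 1

Reading each image from the cycles: 0↦7, 1↦6, 2↦4, 3↦2, 4↦3, 5↦0, 6↦5, 7↦1.
Listing these in domain order gives 7 6 4 2 3 0 5 1.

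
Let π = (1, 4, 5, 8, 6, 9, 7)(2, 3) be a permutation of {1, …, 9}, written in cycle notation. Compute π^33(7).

6

7 lies in the 7-cycle (1, 4, 5, 8, 6, 9, 7).
Powers repeat with period 7 on this cycle, and 33 mod 7 = 5, so π^33(7) = π^5(7).
Stepping 5 places around the cycle: 7 → 1 → 4 → 5 → 8 → 6.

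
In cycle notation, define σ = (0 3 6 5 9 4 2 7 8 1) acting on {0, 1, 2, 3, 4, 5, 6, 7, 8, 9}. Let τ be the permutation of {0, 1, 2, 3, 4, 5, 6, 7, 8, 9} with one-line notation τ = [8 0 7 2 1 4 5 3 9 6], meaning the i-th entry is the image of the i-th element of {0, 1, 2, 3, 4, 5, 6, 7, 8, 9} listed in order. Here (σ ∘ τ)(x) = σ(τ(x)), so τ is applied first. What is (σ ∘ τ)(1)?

3

First apply τ: τ(1) = 0, then σ(0) = 3. Thus (σ ∘ τ)(1) = 3.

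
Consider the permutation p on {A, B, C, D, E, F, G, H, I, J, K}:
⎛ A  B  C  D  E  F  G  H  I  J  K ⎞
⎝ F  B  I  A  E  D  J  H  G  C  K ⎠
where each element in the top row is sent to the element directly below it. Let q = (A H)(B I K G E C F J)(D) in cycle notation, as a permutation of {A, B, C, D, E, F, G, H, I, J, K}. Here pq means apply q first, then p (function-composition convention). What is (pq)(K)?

J

q(K) = G, then p(G) = J; composing gives (pq)(K) = J.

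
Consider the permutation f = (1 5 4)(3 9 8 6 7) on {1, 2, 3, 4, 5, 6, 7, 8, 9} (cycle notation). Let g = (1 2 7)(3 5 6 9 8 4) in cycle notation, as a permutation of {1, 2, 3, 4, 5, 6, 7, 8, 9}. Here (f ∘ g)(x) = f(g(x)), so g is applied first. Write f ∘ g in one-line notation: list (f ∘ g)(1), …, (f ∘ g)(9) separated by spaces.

2 3 4 9 7 8 5 1 6

Chase each element through g then f: 1 → 2 → 2; 2 → 7 → 3; 3 → 5 → 4; 4 → 3 → 9; 5 → 6 → 7; 6 → 9 → 8; 7 → 1 → 5; 8 → 4 → 1; 9 → 8 → 6.
So f ∘ g in one-line form is 2 3 4 9 7 8 5 1 6.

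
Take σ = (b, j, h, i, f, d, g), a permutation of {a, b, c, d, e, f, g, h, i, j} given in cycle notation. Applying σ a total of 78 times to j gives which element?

j lies in the 7-cycle (b, j, h, i, f, d, g).
Since the cycle has length 7, σ^78 acts on it the same as σ^1 (78 mod 7 = 1).
Stepping 1 place around the cycle: j → h.

h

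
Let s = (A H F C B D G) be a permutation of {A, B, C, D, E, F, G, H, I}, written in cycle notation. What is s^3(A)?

C

A lies in the 7-cycle (A H F C B D G).
Stepping 3 places around the cycle: A → H → F → C.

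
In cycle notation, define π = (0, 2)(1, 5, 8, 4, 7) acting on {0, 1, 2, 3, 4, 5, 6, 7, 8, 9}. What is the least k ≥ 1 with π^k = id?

10

The disjoint cycles have lengths 5, 2, 1, 1, 1.
Since disjoint cycles commute, ord(π) = lcm(5, 2) = 10.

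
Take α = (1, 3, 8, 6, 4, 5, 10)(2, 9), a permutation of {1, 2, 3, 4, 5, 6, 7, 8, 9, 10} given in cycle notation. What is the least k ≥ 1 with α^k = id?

The disjoint cycles have lengths 7, 2, 1.
The order of α is the least common multiple of its cycle lengths: lcm(7, 2) = 14.

14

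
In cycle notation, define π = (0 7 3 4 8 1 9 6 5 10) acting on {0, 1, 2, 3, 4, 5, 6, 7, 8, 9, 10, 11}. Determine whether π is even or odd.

The cycle lengths are 10, 1, 1.
A cycle of length ℓ contributes ℓ−1 transpositions, so π is a product of 9 transpositions — odd.

odd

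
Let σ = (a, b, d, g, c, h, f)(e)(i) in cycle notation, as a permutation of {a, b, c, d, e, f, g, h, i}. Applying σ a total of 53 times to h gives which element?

h lies in the 7-cycle (a, b, d, g, c, h, f).
Since the cycle has length 7, σ^53 acts on it the same as σ^4 (53 mod 7 = 4).
Advancing 4 steps from h: h → f → a → b → d.

d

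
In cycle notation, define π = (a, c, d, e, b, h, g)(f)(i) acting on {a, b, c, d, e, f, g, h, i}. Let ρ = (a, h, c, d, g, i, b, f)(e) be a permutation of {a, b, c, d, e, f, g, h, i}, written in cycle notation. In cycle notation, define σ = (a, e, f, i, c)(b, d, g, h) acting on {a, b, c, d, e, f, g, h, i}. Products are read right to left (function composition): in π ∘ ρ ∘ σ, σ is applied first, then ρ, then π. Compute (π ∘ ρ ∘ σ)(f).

h

Chase f: σ(f) = i; ρ(i) = b; π(b) = h. Hence (π ∘ ρ ∘ σ)(f) = h.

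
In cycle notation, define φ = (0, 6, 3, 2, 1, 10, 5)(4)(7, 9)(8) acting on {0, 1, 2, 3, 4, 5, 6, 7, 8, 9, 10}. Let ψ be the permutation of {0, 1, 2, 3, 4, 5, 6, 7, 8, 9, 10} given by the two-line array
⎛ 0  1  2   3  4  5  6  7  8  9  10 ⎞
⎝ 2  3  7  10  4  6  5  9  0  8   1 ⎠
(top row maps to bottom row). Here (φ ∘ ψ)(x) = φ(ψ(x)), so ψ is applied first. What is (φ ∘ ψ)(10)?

(φ ∘ ψ)(10) = φ(ψ(10)). ψ(10) = 1, then φ(1) = 10. So (φ ∘ ψ)(10) = 10.

10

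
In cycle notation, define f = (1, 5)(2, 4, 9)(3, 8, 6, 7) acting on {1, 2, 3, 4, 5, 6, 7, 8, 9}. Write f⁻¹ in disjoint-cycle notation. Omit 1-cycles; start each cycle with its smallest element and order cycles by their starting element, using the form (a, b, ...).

Inverting a permutation written in cycle notation just reverses the order within every cycle.
Reversing each cycle of f and rotating so the smallest element leads gives (1, 5)(2, 9, 4)(3, 7, 6, 8).

(1, 5)(2, 9, 4)(3, 7, 6, 8)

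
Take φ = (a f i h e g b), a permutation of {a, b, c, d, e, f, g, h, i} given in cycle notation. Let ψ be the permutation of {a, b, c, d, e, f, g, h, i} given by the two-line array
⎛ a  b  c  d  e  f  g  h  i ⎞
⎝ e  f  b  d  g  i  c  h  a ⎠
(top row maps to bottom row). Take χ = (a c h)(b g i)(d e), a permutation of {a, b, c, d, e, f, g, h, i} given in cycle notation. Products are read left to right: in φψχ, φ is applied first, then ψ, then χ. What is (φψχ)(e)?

h

Apply the permutations in order: φ(e) = g, then ψ(g) = c, then χ(c) = h. So (φψχ)(e) = h.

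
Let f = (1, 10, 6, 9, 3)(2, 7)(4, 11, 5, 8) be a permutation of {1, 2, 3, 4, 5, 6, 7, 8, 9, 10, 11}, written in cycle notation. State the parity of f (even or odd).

The cycle lengths are 5, 4, 2.
A cycle of length ℓ contributes ℓ−1 transpositions, so f is a product of 4 + 3 + 1 = 8 transpositions — even.

even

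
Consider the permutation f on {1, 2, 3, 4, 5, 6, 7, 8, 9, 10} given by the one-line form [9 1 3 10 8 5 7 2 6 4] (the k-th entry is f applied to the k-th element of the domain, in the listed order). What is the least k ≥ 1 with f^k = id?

The disjoint-cycle form of f has cycle lengths 6, 2, 1, 1.
The order of f is the least common multiple of its cycle lengths: lcm(6, 2) = 6.

6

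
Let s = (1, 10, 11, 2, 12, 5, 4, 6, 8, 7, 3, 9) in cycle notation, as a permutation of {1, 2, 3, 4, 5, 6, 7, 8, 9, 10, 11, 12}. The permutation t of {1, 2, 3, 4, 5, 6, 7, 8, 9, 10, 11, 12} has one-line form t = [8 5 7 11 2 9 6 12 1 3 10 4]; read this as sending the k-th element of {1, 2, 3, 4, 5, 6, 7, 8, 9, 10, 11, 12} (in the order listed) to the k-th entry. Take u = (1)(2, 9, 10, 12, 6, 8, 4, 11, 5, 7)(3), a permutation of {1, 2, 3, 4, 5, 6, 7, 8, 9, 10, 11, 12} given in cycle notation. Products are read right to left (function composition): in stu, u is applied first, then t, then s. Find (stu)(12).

(stu)(12) = s(t(u(12))). u(12) = 6, then t(6) = 9, then s(9) = 1, so the result is 1.

1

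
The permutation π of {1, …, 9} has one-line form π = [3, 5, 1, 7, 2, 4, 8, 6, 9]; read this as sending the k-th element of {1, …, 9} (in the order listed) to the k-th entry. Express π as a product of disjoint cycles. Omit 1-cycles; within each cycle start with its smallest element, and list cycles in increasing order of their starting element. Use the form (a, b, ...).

Start at 1 and follow images: 1 → 3 → 1, giving the cycle (1, 3).
Repeating from the next unused element and collecting all non-trivial cycles gives (1, 3)(2, 5)(4, 7, 8, 6).

(1, 3)(2, 5)(4, 7, 8, 6)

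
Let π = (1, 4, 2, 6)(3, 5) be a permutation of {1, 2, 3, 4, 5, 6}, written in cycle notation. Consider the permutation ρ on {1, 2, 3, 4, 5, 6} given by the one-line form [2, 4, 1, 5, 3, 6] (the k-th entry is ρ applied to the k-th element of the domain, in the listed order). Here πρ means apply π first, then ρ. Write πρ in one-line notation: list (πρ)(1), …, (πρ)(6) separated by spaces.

5 6 3 4 1 2

(πρ)(x) = ρ(π(x)). Computing each image: ρ(π(1)) = ρ(4) = 5, ρ(π(2)) = ρ(6) = 6, ρ(π(3)) = ρ(5) = 3, ρ(π(4)) = ρ(2) = 4, ρ(π(5)) = ρ(3) = 1, ρ(π(6)) = ρ(1) = 2.
Hence πρ = [5 6 3 4 1 2].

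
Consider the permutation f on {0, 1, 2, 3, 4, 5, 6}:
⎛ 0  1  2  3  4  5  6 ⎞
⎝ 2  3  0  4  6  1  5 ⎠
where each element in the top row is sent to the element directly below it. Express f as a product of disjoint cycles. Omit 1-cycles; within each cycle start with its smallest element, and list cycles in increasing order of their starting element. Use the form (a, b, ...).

Iterating f from 0 gives 0 → 2 → 0; that is the 2-cycle (0, 2).
Continuing from each remaining unvisited element yields (0, 2)(1, 3, 4, 6, 5).

(0, 2)(1, 3, 4, 6, 5)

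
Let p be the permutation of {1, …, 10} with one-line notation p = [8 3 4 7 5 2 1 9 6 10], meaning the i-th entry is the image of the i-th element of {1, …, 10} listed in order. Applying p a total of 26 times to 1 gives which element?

Tracing 1 → 8 → … returns to 1 after 8 steps, so 1 lies in an 8-cycle (1 8 9 6 2 3 4 7).
On an 8-cycle, p^8 is the identity, so p^26 = p^2 there (26 ≡ 2 mod 8).
Stepping 2 places around the cycle: 1 → 8 → 9.

9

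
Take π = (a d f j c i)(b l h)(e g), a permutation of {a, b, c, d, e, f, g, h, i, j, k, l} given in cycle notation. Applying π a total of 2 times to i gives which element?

i lies in the 6-cycle (a d f j c i).
Stepping 2 places around the cycle: i → a → d.

d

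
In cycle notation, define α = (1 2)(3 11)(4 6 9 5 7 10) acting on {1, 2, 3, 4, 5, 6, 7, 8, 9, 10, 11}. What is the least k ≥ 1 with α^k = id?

The cycle type of α is (6, 2, 2, 1).
The order is lcm(6, 2, 2) = 6.

6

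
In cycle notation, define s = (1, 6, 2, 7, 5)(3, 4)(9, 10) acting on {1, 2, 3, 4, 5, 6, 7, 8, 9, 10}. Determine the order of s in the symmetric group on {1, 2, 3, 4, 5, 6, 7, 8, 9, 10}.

10

The cycle type of s is (5, 2, 2, 1).
Since disjoint cycles commute, ord(s) = lcm(5, 2, 2) = 10.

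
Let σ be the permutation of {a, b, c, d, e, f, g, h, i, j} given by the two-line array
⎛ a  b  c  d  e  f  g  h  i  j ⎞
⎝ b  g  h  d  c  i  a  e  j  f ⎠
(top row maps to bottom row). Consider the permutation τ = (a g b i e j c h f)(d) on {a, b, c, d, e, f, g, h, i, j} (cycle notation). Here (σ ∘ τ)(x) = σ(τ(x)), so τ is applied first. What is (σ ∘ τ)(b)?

j

First apply τ: τ(b) = i, then σ(i) = j. Thus (σ ∘ τ)(b) = j.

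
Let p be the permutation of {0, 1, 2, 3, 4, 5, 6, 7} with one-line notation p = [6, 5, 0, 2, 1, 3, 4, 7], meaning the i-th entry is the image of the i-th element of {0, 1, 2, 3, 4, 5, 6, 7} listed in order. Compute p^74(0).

Tracing 0 → 6 → … returns to 0 after 7 steps, so 0 lies in a 7-cycle (0 6 4 1 5 3 2).
On a 7-cycle, p^7 is the identity, so p^74 = p^4 there (74 ≡ 4 mod 7).
Advancing 4 steps from 0: 0 → 6 → 4 → 1 → 5.

5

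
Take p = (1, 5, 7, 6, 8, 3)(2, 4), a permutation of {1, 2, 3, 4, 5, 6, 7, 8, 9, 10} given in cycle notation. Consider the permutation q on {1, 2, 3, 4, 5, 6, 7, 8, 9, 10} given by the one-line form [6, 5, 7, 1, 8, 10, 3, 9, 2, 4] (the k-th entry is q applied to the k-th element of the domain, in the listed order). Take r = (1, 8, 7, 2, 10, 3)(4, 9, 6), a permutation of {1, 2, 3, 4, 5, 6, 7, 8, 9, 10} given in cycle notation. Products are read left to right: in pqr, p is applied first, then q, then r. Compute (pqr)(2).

8

(pqr)(2) = r(q(p(2))). p(2) = 4, then q(4) = 1, then r(1) = 8, so the result is 8.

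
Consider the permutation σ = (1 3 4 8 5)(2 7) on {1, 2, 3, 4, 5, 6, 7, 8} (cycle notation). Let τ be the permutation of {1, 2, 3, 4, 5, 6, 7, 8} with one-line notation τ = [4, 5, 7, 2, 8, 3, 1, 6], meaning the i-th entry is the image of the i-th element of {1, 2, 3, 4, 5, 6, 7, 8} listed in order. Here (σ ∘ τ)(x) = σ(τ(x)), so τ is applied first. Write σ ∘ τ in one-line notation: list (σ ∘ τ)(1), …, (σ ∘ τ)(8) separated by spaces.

For each element, apply τ then σ: 1 → 4 → 8; 2 → 5 → 1; 3 → 7 → 2; 4 → 2 → 7; 5 → 8 → 5; 6 → 3 → 4; 7 → 1 → 3; 8 → 6 → 6.
So σ ∘ τ in one-line form is 8 1 2 7 5 4 3 6.

8 1 2 7 5 4 3 6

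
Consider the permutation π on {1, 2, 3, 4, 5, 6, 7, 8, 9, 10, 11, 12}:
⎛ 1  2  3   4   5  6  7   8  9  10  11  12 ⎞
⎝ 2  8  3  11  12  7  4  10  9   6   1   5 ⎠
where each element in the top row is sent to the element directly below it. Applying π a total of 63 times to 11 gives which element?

Tracing 11 → 1 → … returns to 11 after 8 steps, so 11 lies in an 8-cycle (1 2 8 10 6 7 4 11).
Since the cycle has length 8, π^63 acts on it the same as π^7 (63 mod 8 = 7).
Advancing 7 steps from 11: 11 → 1 → 2 → 8 → 10 → 6 → 7 → 4.

4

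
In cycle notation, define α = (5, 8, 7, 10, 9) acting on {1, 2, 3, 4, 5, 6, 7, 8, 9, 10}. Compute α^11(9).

9 lies in the 5-cycle (5, 8, 7, 10, 9).
On a 5-cycle, α^5 is the identity, so α^11 = α^1 there (11 ≡ 1 mod 5).
Advancing 1 step from 9: 9 → 5.

5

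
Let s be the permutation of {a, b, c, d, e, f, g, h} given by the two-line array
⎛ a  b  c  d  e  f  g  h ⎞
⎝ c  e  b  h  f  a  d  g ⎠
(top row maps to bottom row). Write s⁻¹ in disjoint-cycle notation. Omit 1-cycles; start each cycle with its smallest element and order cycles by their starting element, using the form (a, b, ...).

(a, f, e, b, c)(d, g, h)

The cycle decomposition of s is (a, c, b, e, f)(d, h, g).
The inverse reverses every cycle; in canonical form, s⁻¹ = (a, f, e, b, c)(d, g, h).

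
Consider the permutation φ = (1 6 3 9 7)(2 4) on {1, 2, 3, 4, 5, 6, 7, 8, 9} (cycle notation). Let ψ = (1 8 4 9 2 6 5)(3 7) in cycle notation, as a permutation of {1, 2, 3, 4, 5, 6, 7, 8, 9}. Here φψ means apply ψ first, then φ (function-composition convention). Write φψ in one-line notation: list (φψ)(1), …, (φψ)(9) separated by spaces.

8 3 1 7 6 5 9 2 4

Chase each element through ψ then φ: 1 → 8 → 8; 2 → 6 → 3; 3 → 7 → 1; 4 → 9 → 7; 5 → 1 → 6; 6 → 5 → 5; 7 → 3 → 9; 8 → 4 → 2; 9 → 2 → 4.
Collecting the images, φψ = [8 3 1 7 6 5 9 2 4].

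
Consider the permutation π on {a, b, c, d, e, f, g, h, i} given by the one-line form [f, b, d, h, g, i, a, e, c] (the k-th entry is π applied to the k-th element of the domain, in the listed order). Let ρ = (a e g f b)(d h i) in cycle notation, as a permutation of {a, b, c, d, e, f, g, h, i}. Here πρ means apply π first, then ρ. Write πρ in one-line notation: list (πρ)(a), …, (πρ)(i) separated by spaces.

b a h i f d e g c

(πρ)(x) = ρ(π(x)). Computing each image: ρ(π(a)) = ρ(f) = b, ρ(π(b)) = ρ(b) = a, ρ(π(c)) = ρ(d) = h, ρ(π(d)) = ρ(h) = i, ρ(π(e)) = ρ(g) = f, ρ(π(f)) = ρ(i) = d, ρ(π(g)) = ρ(a) = e, ρ(π(h)) = ρ(e) = g, ρ(π(i)) = ρ(c) = c.
Hence πρ = [b a h i f d e g c].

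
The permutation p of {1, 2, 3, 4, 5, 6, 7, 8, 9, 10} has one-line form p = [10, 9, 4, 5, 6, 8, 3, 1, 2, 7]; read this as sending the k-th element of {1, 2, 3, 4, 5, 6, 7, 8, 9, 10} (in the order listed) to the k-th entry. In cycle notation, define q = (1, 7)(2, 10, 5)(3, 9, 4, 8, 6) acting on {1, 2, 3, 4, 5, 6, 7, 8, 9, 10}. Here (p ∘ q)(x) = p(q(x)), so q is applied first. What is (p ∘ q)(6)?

4

(p ∘ q)(6) = p(q(6)). q(6) = 3, then p(3) = 4. So (p ∘ q)(6) = 4.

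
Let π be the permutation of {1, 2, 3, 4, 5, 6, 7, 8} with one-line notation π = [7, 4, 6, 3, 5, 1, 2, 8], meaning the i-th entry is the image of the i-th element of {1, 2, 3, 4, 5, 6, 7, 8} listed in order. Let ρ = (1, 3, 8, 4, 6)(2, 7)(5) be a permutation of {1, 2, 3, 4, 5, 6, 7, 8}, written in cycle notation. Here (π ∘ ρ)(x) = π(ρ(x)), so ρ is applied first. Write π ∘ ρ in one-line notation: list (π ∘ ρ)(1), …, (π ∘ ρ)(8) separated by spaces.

6 2 8 1 5 7 4 3

(π ∘ ρ)(x) = π(ρ(x)). Computing each image: π(ρ(1)) = π(3) = 6, π(ρ(2)) = π(7) = 2, π(ρ(3)) = π(8) = 8, π(ρ(4)) = π(6) = 1, π(ρ(5)) = π(5) = 5, π(ρ(6)) = π(1) = 7, π(ρ(7)) = π(2) = 4, π(ρ(8)) = π(4) = 3.
Hence π ∘ ρ = [6 2 8 1 5 7 4 3].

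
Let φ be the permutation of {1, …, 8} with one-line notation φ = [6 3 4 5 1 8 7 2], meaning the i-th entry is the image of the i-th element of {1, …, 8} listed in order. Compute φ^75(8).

1

Tracing 8 → 2 → … returns to 8 after 7 steps, so 8 lies in a 7-cycle (1, 6, 8, 2, 3, 4, 5).
Powers repeat with period 7 on this cycle, and 75 mod 7 = 5, so φ^75(8) = φ^5(8).
Stepping 5 places around the cycle: 8 → 2 → 3 → 4 → 5 → 1.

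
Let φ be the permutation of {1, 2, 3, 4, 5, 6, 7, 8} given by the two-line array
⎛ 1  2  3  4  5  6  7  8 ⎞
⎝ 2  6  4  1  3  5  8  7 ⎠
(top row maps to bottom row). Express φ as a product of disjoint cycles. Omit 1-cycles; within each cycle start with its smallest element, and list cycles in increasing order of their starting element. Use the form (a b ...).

(1 2 6 5 3 4)(7 8)

From 1: 1 → 2 → 6 → 5 → 3 → 4 → 1, closing the cycle (1 2 6 5 3 4).
Continuing from each remaining unvisited element yields (1 2 6 5 3 4)(7 8).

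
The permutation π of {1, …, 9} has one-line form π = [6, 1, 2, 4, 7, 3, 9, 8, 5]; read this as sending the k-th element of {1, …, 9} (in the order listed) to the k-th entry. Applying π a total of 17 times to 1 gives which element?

Tracing 1 → 6 → … returns to 1 after 4 steps, so 1 lies in a 4-cycle (1, 6, 3, 2).
On a 4-cycle, π^4 is the identity, so π^17 = π^1 there (17 ≡ 1 mod 4).
Advancing 1 step from 1: 1 → 6.

6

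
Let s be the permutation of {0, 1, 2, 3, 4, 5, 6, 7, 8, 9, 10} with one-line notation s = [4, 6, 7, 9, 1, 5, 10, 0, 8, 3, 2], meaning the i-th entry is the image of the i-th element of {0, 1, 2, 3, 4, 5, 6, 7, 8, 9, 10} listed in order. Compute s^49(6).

Tracing 6 → 10 → … returns to 6 after 7 steps, so 6 lies in a 7-cycle (0 4 1 6 10 2 7).
Powers repeat with period 7 on this cycle, and 49 mod 7 = 0, so s^49(6) = s^0(6).
So s^49(6) = 6.

6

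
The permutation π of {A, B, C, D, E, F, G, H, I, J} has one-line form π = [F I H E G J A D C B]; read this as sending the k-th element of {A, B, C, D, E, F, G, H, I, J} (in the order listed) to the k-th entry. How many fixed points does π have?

No element satisfies π(x) = x, so there are 0 fixed points.

0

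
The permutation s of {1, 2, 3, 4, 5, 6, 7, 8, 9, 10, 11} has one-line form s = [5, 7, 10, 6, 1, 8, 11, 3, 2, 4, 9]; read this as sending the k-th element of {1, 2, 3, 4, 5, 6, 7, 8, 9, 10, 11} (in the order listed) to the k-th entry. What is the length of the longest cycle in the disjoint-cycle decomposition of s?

Decomposing into disjoint cycles gives (1 5)(2 7 11 9)(3 10 4 6 8); the longest has length 5.

5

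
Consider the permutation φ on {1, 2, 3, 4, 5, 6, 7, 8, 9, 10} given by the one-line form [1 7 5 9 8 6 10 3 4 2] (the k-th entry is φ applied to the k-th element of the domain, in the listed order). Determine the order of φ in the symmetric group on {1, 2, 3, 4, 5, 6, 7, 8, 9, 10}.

The disjoint-cycle form of φ has cycle lengths 3, 3, 2, 1, 1.
Since disjoint cycles commute, ord(φ) = lcm(3, 3, 2) = 6.

6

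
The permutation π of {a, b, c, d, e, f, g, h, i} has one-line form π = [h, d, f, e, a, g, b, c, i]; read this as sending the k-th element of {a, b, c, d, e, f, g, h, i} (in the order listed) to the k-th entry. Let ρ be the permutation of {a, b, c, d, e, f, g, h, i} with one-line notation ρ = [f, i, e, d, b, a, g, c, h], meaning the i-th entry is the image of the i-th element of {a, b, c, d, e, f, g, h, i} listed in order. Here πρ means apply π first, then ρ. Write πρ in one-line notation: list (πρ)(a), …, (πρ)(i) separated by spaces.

c d a b f g i e h

Chase each element through π then ρ: a → h → c; b → d → d; c → f → a; d → e → b; e → a → f; f → g → g; g → b → i; h → c → e; i → i → h.
So πρ in one-line form is c d a b f g i e h.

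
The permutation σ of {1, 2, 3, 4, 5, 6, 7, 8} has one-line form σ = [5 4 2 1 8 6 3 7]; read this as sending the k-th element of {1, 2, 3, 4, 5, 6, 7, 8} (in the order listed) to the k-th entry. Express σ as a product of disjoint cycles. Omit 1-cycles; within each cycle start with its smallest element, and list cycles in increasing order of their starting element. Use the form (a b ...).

(1 5 8 7 3 2 4)

From 1: 1 → 5 → 8 → 7 → 3 → 2 → 4 → 1, closing the cycle (1 5 8 7 3 2 4).
Repeating from the next unused element and collecting all non-trivial cycles gives (1 5 8 7 3 2 4).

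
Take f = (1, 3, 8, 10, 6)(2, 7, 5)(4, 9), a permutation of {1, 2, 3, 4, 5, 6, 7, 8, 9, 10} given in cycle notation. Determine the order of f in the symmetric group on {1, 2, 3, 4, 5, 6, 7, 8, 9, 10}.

30

The cycle type of f is (5, 3, 2).
The order is lcm(5, 3, 2) = 30.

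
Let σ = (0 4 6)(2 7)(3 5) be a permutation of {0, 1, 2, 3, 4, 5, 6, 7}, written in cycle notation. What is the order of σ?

The cycle type of σ is (3, 2, 2, 1).
The order is lcm(3, 2, 2) = 6.

6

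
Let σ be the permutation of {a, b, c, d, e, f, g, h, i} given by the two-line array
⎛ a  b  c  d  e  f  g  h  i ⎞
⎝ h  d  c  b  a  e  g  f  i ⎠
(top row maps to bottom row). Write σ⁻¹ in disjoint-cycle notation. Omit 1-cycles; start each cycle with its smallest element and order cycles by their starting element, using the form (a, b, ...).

The cycle decomposition of σ is (a, h, f, e)(b, d).
Reversing each cycle (and rotating so the smallest element leads) gives σ⁻¹ = (a, e, f, h)(b, d).

(a, e, f, h)(b, d)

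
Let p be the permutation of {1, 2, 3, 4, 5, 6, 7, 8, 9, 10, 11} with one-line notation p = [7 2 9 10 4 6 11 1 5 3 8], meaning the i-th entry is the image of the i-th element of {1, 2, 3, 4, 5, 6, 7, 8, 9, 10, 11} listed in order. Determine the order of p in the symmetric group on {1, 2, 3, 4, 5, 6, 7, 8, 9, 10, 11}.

Writing p as disjoint cycles, the cycle lengths are 5, 4, 1, 1.
The order of p is the least common multiple of its cycle lengths: lcm(5, 4) = 20.

20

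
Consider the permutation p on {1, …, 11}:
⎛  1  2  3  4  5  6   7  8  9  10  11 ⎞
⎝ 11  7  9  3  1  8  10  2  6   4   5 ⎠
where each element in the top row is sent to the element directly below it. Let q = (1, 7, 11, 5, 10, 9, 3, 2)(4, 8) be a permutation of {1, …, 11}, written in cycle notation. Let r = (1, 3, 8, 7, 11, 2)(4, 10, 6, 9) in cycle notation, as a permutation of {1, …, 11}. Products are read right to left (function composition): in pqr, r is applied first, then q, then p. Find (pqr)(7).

Apply the permutations in order: r(7) = 11, then q(11) = 5, then p(5) = 1. So (pqr)(7) = 1.

1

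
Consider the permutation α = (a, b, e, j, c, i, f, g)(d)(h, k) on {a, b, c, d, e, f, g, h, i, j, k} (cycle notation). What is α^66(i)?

i lies in the 8-cycle (a, b, e, j, c, i, f, g).
Since the cycle has length 8, α^66 acts on it the same as α^2 (66 mod 8 = 2).
Stepping 2 places around the cycle: i → f → g.

g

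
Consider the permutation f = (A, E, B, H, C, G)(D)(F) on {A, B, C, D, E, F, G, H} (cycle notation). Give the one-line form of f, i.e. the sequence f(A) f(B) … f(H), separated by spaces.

E H G D B F A C

Reading each image from the cycles: A↦E, B↦H, C↦G, D↦D, E↦B, F↦F, G↦A, H↦C.
So the one-line form is E H G D B F A C.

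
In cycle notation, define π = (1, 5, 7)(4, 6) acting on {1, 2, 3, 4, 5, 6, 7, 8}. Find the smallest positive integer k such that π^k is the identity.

The disjoint cycles have lengths 3, 2, 1, 1, 1.
Since disjoint cycles commute, ord(π) = lcm(3, 2) = 6.

6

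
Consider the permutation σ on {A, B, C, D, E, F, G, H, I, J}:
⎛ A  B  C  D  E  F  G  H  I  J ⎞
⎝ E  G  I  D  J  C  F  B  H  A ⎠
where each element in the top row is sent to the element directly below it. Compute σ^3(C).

Tracing C → I → … returns to C after 6 steps, so C lies in a 6-cycle (B, G, F, C, I, H).
Advancing 3 steps from C: C → I → H → B.

B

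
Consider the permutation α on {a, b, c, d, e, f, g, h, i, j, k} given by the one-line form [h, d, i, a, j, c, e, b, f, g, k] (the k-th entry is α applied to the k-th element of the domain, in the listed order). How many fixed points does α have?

1

The fixed points (elements with α(x) = x) are {k}, so there is 1.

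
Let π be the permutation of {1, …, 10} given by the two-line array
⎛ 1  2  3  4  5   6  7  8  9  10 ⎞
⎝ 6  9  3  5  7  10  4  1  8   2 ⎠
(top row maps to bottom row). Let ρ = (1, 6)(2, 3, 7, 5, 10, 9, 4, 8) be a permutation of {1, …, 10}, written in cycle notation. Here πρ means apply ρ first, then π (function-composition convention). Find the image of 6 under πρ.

6

ρ(6) = 1, then π(1) = 6; composing gives (πρ)(6) = 6.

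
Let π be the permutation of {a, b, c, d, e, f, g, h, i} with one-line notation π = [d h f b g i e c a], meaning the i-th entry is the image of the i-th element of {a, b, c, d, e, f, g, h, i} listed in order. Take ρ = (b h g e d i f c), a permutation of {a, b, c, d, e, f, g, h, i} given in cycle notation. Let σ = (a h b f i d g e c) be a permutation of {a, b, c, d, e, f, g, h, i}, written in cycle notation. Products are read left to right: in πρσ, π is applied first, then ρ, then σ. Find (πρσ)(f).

i

Apply the permutations in order: π(f) = i, then ρ(i) = f, then σ(f) = i. So (πρσ)(f) = i.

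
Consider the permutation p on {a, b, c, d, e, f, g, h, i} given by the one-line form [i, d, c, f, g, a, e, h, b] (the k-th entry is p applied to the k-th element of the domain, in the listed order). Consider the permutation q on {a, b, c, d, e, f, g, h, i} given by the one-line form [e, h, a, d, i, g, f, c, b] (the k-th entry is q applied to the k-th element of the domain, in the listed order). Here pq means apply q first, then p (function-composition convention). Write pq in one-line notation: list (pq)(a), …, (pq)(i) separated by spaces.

g h i f b e a c d

Chase each element through q then p: a → e → g; b → h → h; c → a → i; d → d → f; e → i → b; f → g → e; g → f → a; h → c → c; i → b → d.
So pq in one-line form is g h i f b e a c d.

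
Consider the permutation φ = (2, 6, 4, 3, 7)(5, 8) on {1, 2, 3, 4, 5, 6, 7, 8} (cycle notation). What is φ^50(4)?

4 lies in the 5-cycle (2, 6, 4, 3, 7).
On a 5-cycle, φ^5 is the identity, so φ^50 = φ^0 there (50 ≡ 0 mod 5).
So φ^50(4) = 4.

4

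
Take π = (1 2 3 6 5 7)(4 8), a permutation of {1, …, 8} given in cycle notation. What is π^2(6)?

6 lies in the 6-cycle (1 2 3 6 5 7).
Stepping 2 places around the cycle: 6 → 5 → 7.

7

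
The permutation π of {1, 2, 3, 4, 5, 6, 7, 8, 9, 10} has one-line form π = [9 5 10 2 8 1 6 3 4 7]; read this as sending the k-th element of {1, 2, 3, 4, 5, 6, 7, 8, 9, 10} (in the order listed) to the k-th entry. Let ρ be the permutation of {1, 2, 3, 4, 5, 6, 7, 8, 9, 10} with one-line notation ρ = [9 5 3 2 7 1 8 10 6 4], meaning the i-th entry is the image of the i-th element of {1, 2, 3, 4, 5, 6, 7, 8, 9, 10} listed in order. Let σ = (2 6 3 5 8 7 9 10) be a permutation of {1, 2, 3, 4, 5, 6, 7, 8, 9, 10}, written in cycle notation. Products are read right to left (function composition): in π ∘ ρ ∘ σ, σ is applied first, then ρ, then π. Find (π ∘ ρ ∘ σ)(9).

Chase 9: σ(9) = 10; ρ(10) = 4; π(4) = 2. Hence (π ∘ ρ ∘ σ)(9) = 2.

2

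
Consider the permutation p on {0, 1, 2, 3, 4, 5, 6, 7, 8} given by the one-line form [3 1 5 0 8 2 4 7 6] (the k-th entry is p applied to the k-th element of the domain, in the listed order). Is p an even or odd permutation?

In disjoint-cycle form the cycle lengths are 3, 2, 2, 1, 1.
A cycle of length ℓ contributes ℓ−1 transpositions, so p is a product of 2 + 1 + 1 = 4 transpositions — even.

even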